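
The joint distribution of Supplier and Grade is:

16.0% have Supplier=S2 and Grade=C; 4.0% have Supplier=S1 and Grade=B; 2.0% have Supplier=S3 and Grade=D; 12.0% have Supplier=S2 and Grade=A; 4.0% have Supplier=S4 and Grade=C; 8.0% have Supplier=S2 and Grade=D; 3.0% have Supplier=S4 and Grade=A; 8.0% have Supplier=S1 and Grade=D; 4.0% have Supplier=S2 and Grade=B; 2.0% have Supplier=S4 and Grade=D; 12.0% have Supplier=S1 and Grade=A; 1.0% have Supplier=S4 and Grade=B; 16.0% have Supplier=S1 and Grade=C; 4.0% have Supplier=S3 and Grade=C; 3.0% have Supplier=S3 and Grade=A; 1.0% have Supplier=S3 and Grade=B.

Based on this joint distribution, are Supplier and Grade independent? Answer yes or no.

Every cell satisfies P(Supplier,Grade) = P(Supplier)·P(Grade). For instance P(Supplier=S3) = 0.100, P(Grade=B) = 0.100, and 0.100×0.100 = 0.010 matches the joint entry. So Supplier and Grade are independent.

yes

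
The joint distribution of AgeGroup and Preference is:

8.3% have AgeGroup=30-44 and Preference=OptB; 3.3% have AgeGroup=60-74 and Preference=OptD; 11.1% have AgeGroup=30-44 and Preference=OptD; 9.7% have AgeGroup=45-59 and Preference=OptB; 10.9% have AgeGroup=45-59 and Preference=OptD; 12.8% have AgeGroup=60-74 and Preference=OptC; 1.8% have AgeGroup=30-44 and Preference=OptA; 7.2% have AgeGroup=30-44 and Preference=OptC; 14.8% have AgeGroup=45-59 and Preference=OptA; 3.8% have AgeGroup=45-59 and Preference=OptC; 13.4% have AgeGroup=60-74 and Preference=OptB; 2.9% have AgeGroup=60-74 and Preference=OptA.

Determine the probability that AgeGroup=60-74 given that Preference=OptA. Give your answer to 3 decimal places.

0.149

P(Preference=OptA) = 0.018 + 0.148 + 0.029 = 0.195.
P(AgeGroup=60-74 | Preference=OptA) = 0.029/0.195 = 0.149.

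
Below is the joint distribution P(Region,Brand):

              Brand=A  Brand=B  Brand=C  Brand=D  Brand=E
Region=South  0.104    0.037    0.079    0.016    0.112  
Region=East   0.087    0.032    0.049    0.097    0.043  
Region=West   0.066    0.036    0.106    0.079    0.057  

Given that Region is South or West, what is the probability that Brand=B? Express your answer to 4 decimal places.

0.1055

P(Region=South) = 0.104 + 0.037 + 0.079 + 0.016 + 0.112 = 0.348.
P(Region=West) = 0.066 + 0.036 + 0.106 + 0.079 + 0.057 = 0.344.
P(Region ∈ {South, West}) = 0.348 + 0.344 = 0.692; P(Brand=B, Region ∈ {South, West}) = 0.037 + 0.036 = 0.073.
P(Brand=B | Region ∈ {South, West}) = 0.073/0.692 = 0.1055.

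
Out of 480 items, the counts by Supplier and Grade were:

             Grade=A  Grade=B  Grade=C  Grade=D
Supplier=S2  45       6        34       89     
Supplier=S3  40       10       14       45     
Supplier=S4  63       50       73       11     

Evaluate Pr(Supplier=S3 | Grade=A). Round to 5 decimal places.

0.27027

Total with Grade=A: 45 + 40 + 63 = 148.
P(Supplier=S3 | Grade=A) = 40/148 = 0.27027.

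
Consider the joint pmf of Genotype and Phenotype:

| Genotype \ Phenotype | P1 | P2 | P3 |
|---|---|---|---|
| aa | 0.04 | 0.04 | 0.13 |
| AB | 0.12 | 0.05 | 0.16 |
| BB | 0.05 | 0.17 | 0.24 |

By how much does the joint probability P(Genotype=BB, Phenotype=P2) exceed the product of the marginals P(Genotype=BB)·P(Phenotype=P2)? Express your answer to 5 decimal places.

0.05040

P(Genotype=BB) = 0.05 + 0.17 + 0.24 = 0.46.
P(Phenotype=P2) = 0.04 + 0.05 + 0.17 = 0.26.
P(Genotype=BB, Phenotype=P2) − P(Genotype=BB)P(Phenotype=P2) = 0.17 − 0.46×0.26 = 0.05040.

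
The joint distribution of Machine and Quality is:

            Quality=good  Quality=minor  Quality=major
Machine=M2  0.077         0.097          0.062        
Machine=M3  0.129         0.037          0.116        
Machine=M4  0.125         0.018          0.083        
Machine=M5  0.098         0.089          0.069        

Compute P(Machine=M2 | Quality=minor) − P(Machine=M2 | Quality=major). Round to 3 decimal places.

0.215

P(Quality=minor) = 0.097 + 0.037 + 0.018 + 0.089 = 0.241; P(Machine=M2 | Quality=minor) = 0.097/0.241 = 0.4025.
P(Quality=major) = 0.062 + 0.116 + 0.083 + 0.069 = 0.330; P(Machine=M2 | Quality=major) = 0.062/0.330 = 0.1879.
Difference = 0.215.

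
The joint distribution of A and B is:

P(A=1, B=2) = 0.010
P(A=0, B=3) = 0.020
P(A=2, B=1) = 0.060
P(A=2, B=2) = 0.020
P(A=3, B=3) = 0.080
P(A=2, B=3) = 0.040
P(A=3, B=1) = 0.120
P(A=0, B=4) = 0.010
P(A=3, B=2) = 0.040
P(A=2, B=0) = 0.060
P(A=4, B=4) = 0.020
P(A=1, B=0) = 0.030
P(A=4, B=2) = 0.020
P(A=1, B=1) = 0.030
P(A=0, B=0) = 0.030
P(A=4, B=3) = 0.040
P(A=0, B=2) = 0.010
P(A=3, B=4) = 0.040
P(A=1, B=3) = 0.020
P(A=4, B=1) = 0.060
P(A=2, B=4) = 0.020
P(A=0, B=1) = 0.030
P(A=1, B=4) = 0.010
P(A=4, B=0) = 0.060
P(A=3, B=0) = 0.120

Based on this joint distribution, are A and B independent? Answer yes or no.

yes

Every cell satisfies P(A,B) = P(A)·P(B). For instance P(A=0) = 0.100, P(B=4) = 0.100, and 0.100×0.100 = 0.010 matches the joint entry. So A and B are independent.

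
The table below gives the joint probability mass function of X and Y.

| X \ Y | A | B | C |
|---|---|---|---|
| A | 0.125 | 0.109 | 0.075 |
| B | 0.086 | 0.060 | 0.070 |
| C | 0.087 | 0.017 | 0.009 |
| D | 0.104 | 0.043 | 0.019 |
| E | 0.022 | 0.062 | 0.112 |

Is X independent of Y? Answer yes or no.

no

P(X=E) = 0.196 and P(Y=A) = 0.424, so their product is 0.08310, but P(X=E, Y=A) = 0.022. Since these differ, X and Y are not independent.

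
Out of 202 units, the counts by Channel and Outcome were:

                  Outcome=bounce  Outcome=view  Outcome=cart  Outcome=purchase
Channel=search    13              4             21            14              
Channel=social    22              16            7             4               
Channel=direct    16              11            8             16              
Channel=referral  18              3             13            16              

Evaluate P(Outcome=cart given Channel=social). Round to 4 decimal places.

Total with Channel=social: 22 + 16 + 7 + 4 = 49.
P(Outcome=cart | Channel=social) = 7/49 = 0.1429.

0.1429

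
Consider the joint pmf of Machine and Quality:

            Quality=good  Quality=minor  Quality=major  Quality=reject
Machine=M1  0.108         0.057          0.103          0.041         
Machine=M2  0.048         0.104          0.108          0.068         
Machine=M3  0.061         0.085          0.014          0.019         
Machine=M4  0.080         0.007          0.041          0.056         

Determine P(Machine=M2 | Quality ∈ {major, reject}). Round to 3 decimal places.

0.391

P(Quality=major) = 0.103 + 0.108 + 0.014 + 0.041 = 0.266.
P(Quality=reject) = 0.041 + 0.068 + 0.019 + 0.056 = 0.184.
P(Quality ∈ {major, reject}) = 0.266 + 0.184 = 0.450; P(Machine=M2, Quality ∈ {major, reject}) = 0.108 + 0.068 = 0.176.
P(Machine=M2 | Quality ∈ {major, reject}) = 0.176/0.450 = 0.391.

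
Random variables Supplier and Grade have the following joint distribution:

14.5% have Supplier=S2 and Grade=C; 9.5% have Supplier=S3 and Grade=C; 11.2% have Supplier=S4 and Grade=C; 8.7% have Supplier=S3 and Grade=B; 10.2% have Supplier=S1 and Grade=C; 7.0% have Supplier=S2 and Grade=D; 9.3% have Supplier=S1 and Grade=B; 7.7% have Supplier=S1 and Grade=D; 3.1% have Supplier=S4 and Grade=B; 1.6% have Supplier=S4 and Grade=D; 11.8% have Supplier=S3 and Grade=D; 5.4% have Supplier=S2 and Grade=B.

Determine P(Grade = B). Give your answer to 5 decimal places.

P(Grade=B) = 0.093 + 0.054 + 0.087 + 0.031 = 0.265.

0.26500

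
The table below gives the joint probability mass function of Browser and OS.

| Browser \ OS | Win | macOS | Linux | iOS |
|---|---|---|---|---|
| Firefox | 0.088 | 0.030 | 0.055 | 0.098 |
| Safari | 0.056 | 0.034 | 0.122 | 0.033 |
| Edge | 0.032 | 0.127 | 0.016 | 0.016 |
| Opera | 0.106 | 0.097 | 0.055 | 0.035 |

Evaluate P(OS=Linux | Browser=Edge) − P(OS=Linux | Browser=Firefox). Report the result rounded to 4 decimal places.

P(Browser=Edge) = 0.032 + 0.127 + 0.016 + 0.016 = 0.191; P(OS=Linux | Browser=Edge) = 0.016/0.191 = 0.08377.
P(Browser=Firefox) = 0.088 + 0.030 + 0.055 + 0.098 = 0.271; P(OS=Linux | Browser=Firefox) = 0.055/0.271 = 0.20295.
Difference = -0.1192.

-0.1192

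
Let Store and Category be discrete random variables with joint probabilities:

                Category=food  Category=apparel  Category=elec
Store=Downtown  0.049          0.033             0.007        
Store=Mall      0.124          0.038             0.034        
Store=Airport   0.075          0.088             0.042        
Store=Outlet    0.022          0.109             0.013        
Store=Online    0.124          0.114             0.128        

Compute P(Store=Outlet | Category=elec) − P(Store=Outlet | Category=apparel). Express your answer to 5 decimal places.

P(Category=elec) = 0.007 + 0.034 + 0.042 + 0.013 + 0.128 = 0.224; P(Store=Outlet | Category=elec) = 0.013/0.224 = 0.058036.
P(Category=apparel) = 0.033 + 0.038 + 0.088 + 0.109 + 0.114 = 0.382; P(Store=Outlet | Category=apparel) = 0.109/0.382 = 0.285340.
Difference = -0.22730.

-0.22730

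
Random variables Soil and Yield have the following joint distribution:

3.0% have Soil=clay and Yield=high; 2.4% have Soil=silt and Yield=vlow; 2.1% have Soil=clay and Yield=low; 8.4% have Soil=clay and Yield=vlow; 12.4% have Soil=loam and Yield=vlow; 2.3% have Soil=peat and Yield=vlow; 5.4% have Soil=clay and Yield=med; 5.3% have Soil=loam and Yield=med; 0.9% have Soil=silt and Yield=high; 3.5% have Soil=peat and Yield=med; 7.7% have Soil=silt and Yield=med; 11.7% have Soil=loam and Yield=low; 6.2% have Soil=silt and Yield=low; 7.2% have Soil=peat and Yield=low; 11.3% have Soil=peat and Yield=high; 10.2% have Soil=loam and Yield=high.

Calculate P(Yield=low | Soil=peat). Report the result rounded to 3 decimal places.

0.296

P(Soil=peat) = 0.023 + 0.072 + 0.035 + 0.113 = 0.243.
P(Yield=low | Soil=peat) = 0.072/0.243 = 0.296.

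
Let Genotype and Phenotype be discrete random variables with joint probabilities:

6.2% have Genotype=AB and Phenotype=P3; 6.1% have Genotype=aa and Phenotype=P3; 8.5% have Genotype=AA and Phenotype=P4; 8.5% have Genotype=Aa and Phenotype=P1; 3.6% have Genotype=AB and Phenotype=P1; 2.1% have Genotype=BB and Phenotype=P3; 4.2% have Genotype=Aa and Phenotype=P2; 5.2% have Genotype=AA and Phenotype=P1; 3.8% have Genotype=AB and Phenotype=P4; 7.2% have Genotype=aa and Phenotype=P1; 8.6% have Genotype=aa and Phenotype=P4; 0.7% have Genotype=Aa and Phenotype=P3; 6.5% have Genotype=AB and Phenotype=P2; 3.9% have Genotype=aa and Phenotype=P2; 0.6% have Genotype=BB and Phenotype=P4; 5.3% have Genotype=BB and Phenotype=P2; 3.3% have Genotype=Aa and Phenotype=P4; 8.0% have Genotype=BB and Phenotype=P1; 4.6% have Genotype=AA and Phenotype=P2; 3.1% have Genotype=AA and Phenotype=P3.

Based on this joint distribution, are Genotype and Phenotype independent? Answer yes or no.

P(Genotype=BB) = 0.160 and P(Phenotype=P4) = 0.248, so their product is 0.03968, but P(Genotype=BB, Phenotype=P4) = 0.006. Since these differ, Genotype and Phenotype are not independent.

no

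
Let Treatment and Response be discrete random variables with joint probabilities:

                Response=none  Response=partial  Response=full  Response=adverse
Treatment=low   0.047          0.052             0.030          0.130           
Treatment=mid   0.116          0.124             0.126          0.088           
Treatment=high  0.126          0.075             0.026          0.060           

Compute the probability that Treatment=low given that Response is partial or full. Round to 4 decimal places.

0.1894

P(Response=partial) = 0.052 + 0.124 + 0.075 = 0.251.
P(Response=full) = 0.030 + 0.126 + 0.026 = 0.182.
P(Response ∈ {partial, full}) = 0.251 + 0.182 = 0.433; P(Treatment=low, Response ∈ {partial, full}) = 0.052 + 0.030 = 0.082.
P(Treatment=low | Response ∈ {partial, full}) = 0.082/0.433 = 0.1894.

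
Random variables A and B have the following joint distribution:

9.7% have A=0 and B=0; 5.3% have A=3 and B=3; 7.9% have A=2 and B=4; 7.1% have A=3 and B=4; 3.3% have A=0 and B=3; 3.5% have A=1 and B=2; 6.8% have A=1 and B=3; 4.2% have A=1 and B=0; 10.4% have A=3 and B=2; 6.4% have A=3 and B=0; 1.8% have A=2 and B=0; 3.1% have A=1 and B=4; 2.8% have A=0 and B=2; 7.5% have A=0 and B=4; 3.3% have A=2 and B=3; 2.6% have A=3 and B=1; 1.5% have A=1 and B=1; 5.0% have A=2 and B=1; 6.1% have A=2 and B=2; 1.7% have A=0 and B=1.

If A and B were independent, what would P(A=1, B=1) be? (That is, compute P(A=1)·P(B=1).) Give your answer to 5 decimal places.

P(A=1) = 0.042 + 0.015 + 0.035 + 0.068 + 0.031 = 0.191.
P(B=1) = 0.017 + 0.015 + 0.050 + 0.026 = 0.108.
Product: 0.191 × 0.108 = 0.02063.

0.02063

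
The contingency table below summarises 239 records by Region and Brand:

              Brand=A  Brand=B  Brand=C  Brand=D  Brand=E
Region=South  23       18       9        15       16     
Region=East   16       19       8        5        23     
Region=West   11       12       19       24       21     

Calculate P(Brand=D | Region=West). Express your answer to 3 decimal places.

Total with Region=West: 11 + 12 + 19 + 24 + 21 = 87.
P(Brand=D | Region=West) = 24/87 = 0.276.

0.276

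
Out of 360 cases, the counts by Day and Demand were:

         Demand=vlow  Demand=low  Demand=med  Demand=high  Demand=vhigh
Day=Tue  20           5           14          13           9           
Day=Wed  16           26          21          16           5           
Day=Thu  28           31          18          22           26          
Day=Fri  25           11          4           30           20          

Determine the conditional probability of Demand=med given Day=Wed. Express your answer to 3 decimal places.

Total with Day=Wed: 16 + 26 + 21 + 16 + 5 = 84.
P(Demand=med | Day=Wed) = 21/84 = 0.250.

0.250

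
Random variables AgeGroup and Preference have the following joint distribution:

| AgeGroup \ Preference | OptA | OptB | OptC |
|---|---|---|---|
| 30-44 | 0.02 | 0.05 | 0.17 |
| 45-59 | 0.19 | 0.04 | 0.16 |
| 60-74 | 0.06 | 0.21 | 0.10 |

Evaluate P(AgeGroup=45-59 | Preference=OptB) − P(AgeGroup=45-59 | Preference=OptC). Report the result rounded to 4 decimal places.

-0.2388

P(Preference=OptB) = 0.05 + 0.04 + 0.21 = 0.30; P(AgeGroup=45-59 | Preference=OptB) = 0.04/0.30 = 0.13333.
P(Preference=OptC) = 0.17 + 0.16 + 0.10 = 0.43; P(AgeGroup=45-59 | Preference=OptC) = 0.16/0.43 = 0.37209.
Difference = -0.2388.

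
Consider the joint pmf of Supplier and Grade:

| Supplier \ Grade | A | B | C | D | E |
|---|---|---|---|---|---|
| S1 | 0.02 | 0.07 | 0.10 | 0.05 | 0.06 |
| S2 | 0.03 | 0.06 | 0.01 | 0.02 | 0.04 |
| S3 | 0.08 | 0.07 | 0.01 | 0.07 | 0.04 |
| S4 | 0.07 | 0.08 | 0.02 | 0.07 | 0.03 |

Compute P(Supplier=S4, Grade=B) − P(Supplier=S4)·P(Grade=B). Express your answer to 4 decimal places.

P(Supplier=S4) = 0.07 + 0.08 + 0.02 + 0.07 + 0.03 = 0.27.
P(Grade=B) = 0.07 + 0.06 + 0.07 + 0.08 = 0.28.
P(Supplier=S4, Grade=B) − P(Supplier=S4)P(Grade=B) = 0.08 − 0.27×0.28 = 0.0044.

0.0044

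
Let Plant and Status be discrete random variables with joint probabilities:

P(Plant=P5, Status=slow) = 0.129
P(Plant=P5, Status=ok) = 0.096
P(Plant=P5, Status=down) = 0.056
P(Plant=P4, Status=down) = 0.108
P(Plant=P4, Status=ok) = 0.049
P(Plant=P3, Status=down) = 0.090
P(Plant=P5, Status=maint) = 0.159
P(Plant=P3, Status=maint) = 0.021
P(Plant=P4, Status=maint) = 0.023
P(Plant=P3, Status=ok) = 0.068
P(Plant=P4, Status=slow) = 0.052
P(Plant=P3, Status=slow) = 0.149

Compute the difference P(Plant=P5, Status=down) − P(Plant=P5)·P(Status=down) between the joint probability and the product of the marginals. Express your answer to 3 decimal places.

P(Plant=P5) = 0.096 + 0.129 + 0.056 + 0.159 = 0.440.
P(Status=down) = 0.090 + 0.108 + 0.056 = 0.254.
P(Plant=P5, Status=down) − P(Plant=P5)P(Status=down) = 0.056 − 0.440×0.254 = -0.056.

-0.056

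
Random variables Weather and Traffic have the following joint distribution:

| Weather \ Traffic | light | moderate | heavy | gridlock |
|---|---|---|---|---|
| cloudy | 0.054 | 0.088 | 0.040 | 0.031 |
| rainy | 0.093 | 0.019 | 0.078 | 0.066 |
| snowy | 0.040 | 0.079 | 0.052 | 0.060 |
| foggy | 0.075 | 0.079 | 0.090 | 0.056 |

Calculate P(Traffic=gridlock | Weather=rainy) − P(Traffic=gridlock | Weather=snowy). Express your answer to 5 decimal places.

-0.00193

P(Weather=rainy) = 0.093 + 0.019 + 0.078 + 0.066 = 0.256; P(Traffic=gridlock | Weather=rainy) = 0.066/0.256 = 0.257813.
P(Weather=snowy) = 0.040 + 0.079 + 0.052 + 0.060 = 0.231; P(Traffic=gridlock | Weather=snowy) = 0.060/0.231 = 0.259740.
Difference = -0.00193.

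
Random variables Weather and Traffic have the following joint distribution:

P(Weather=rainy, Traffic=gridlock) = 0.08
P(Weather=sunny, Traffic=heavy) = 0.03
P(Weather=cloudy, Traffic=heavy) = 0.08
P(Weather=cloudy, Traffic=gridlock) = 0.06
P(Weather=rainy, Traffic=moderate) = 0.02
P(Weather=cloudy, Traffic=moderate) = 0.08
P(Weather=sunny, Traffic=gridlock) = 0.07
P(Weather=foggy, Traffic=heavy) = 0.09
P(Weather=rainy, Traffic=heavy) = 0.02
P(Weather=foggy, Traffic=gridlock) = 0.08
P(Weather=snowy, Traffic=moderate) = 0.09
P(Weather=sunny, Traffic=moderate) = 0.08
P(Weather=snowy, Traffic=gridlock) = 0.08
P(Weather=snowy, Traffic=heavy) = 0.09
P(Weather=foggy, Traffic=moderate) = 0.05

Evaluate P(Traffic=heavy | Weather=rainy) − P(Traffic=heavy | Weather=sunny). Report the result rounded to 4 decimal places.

P(Weather=rainy) = 0.02 + 0.02 + 0.08 = 0.12; P(Traffic=heavy | Weather=rainy) = 0.02/0.12 = 0.16667.
P(Weather=sunny) = 0.08 + 0.03 + 0.07 = 0.18; P(Traffic=heavy | Weather=sunny) = 0.03/0.18 = 0.16667.
Difference = 0.0000.

0.0000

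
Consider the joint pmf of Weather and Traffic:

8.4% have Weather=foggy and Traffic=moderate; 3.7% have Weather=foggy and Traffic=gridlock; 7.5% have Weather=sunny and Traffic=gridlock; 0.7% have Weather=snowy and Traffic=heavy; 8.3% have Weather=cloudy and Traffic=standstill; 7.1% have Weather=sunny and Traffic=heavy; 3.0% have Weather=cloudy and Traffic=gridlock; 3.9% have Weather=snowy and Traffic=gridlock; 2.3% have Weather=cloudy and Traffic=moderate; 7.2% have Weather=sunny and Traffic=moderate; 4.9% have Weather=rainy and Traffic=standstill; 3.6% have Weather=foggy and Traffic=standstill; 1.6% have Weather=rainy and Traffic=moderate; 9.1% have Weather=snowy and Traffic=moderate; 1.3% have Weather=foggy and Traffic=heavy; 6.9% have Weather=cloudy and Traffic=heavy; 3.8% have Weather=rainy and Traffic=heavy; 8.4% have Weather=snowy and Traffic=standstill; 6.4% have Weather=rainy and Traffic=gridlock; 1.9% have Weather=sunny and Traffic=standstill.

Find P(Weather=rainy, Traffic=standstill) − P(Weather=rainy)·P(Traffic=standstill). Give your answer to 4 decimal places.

0.0037

P(Weather=rainy) = 0.016 + 0.038 + 0.064 + 0.049 = 0.167.
P(Traffic=standstill) = 0.019 + 0.083 + 0.049 + 0.084 + 0.036 = 0.271.
P(Weather=rainy, Traffic=standstill) − P(Weather=rainy)P(Traffic=standstill) = 0.049 − 0.167×0.271 = 0.0037.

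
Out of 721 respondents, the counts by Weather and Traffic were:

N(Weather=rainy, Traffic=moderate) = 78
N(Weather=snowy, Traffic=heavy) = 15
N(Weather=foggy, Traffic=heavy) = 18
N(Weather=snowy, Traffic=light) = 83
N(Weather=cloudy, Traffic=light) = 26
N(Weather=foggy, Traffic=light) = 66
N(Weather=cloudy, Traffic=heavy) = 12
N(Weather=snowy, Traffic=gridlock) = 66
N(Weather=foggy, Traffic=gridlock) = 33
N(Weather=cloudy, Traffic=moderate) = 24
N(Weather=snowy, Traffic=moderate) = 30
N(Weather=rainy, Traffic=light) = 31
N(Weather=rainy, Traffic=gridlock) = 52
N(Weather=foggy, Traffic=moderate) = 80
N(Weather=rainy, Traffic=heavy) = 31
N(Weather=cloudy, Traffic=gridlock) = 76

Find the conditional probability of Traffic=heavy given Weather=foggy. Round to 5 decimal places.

0.09137

Total with Weather=foggy: 66 + 80 + 18 + 33 = 197.
P(Traffic=heavy | Weather=foggy) = 18/197 = 0.09137.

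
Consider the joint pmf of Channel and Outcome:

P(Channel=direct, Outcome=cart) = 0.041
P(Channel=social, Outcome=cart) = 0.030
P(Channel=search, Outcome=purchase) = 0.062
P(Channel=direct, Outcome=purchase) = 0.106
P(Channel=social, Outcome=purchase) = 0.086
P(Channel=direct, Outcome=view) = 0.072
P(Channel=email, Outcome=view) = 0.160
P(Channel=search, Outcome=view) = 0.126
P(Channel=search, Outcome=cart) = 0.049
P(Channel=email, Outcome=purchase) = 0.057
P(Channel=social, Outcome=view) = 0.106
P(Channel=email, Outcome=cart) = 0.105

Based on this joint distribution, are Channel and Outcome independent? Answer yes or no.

no

P(Channel=email) = 0.322 and P(Outcome=purchase) = 0.311, so their product is 0.10014, but P(Channel=email, Outcome=purchase) = 0.057. Since these differ, Channel and Outcome are not independent.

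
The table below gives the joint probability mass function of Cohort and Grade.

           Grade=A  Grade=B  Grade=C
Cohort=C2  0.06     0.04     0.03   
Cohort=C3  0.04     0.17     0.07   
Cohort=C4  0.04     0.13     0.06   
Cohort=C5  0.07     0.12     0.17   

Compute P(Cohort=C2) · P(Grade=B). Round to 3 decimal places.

0.060

P(Cohort=C2) = 0.06 + 0.04 + 0.03 = 0.13.
P(Grade=B) = 0.04 + 0.17 + 0.13 + 0.12 = 0.46.
Product: 0.13 × 0.46 = 0.060.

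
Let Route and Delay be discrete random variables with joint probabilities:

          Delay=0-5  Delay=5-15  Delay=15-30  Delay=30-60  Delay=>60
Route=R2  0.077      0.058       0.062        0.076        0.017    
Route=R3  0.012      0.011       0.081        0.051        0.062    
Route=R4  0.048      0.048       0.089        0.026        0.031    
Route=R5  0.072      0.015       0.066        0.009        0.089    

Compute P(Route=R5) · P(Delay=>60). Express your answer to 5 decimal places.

P(Route=R5) = 0.072 + 0.015 + 0.066 + 0.009 + 0.089 = 0.251.
P(Delay=>60) = 0.017 + 0.062 + 0.031 + 0.089 = 0.199.
Product: 0.251 × 0.199 = 0.04995.

0.04995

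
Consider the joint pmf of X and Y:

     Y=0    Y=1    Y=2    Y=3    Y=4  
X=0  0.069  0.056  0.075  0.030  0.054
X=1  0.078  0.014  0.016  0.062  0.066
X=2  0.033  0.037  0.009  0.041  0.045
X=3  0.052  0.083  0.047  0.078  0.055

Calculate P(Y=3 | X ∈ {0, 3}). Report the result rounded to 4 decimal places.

0.1803

P(X=0) = 0.069 + 0.056 + 0.075 + 0.030 + 0.054 = 0.284.
P(X=3) = 0.052 + 0.083 + 0.047 + 0.078 + 0.055 = 0.315.
P(X ∈ {0, 3}) = 0.284 + 0.315 = 0.599; P(Y=3, X ∈ {0, 3}) = 0.030 + 0.078 = 0.108.
P(Y=3 | X ∈ {0, 3}) = 0.108/0.599 = 0.1803.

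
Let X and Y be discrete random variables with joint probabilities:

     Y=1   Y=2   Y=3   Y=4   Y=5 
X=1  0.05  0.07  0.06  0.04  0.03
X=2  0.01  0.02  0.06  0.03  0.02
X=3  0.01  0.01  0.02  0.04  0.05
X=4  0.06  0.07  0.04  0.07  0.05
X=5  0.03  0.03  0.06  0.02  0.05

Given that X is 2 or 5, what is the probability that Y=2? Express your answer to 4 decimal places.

0.1515

P(X=2) = 0.01 + 0.02 + 0.06 + 0.03 + 0.02 = 0.14.
P(X=5) = 0.03 + 0.03 + 0.06 + 0.02 + 0.05 = 0.19.
P(X ∈ {2, 5}) = 0.14 + 0.19 = 0.33; P(Y=2, X ∈ {2, 5}) = 0.02 + 0.03 = 0.05.
P(Y=2 | X ∈ {2, 5}) = 0.05/0.33 = 0.1515.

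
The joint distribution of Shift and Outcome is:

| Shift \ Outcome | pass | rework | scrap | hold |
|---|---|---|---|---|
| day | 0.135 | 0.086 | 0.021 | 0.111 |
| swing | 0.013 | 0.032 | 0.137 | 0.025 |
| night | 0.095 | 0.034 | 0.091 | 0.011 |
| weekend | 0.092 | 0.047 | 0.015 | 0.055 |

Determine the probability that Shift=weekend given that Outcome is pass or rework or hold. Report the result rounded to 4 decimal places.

0.2636

P(Outcome=pass) = 0.135 + 0.013 + 0.095 + 0.092 = 0.335.
P(Outcome=rework) = 0.086 + 0.032 + 0.034 + 0.047 = 0.199.
P(Outcome=hold) = 0.111 + 0.025 + 0.011 + 0.055 = 0.202.
P(Outcome ∈ {pass, rework, hold}) = 0.335 + 0.199 + 0.202 = 0.736; P(Shift=weekend, Outcome ∈ {pass, rework, hold}) = 0.092 + 0.047 + 0.055 = 0.194.
P(Shift=weekend | Outcome ∈ {pass, rework, hold}) = 0.194/0.736 = 0.2636.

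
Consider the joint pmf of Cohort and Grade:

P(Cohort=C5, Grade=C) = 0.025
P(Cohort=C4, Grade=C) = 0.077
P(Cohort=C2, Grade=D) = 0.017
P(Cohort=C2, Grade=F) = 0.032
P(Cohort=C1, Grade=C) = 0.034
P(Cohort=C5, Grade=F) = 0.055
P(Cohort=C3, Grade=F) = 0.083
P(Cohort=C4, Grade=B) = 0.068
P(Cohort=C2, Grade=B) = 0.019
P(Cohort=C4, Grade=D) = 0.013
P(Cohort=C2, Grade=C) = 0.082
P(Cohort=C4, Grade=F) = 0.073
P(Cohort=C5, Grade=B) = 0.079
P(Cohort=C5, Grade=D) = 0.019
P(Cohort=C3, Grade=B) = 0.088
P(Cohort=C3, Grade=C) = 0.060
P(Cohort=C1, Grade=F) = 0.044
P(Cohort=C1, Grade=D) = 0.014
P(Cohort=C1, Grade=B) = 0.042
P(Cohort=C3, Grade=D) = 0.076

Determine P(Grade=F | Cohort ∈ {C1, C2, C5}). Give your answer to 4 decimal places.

P(Cohort=C1) = 0.042 + 0.034 + 0.014 + 0.044 = 0.134.
P(Cohort=C2) = 0.019 + 0.082 + 0.017 + 0.032 = 0.150.
P(Cohort=C5) = 0.079 + 0.025 + 0.019 + 0.055 = 0.178.
P(Cohort ∈ {C1, C2, C5}) = 0.134 + 0.150 + 0.178 = 0.462; P(Grade=F, Cohort ∈ {C1, C2, C5}) = 0.044 + 0.032 + 0.055 = 0.131.
P(Grade=F | Cohort ∈ {C1, C2, C5}) = 0.131/0.462 = 0.2835.

0.2835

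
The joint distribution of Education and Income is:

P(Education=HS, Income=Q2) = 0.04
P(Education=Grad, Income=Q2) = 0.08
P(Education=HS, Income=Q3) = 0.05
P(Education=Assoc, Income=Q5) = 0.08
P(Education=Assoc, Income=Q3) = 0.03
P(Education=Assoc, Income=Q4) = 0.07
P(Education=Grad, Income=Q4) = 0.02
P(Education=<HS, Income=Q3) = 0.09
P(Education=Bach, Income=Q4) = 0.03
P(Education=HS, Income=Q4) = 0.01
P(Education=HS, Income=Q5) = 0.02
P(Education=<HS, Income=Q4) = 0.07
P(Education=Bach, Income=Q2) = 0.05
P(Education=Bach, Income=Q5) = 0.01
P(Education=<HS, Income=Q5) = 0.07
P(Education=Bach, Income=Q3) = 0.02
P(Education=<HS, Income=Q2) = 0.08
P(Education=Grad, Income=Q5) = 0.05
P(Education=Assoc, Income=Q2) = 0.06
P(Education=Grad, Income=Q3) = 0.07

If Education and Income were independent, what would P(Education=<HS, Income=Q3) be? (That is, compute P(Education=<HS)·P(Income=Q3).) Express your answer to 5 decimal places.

P(Education=<HS) = 0.08 + 0.09 + 0.07 + 0.07 = 0.31.
P(Income=Q3) = 0.09 + 0.05 + 0.03 + 0.02 + 0.07 = 0.26.
Product: 0.31 × 0.26 = 0.08060.

0.08060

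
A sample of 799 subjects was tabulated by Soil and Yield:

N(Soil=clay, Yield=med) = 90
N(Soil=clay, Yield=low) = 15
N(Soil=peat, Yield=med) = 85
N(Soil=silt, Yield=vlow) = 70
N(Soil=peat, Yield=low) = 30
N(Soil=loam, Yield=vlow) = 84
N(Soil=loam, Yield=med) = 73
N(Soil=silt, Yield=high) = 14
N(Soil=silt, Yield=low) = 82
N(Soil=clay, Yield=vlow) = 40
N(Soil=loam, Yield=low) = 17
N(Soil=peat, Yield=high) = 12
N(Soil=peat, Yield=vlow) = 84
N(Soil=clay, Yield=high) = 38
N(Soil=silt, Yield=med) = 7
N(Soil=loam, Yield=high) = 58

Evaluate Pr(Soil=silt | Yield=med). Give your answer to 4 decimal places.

Total with Yield=med: 73 + 90 + 7 + 85 = 255.
P(Soil=silt | Yield=med) = 7/255 = 0.0275.

0.0275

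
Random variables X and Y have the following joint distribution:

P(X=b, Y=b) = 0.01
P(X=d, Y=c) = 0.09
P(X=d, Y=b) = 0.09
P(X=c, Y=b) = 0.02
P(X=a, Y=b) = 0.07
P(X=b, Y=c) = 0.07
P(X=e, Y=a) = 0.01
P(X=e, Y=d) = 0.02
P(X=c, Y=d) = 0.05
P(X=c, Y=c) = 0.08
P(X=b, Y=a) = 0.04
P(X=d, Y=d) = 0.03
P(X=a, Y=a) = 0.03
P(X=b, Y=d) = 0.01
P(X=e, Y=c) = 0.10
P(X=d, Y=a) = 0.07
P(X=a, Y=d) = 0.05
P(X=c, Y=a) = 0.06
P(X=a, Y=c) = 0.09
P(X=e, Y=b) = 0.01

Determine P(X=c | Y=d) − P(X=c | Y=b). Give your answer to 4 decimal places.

0.2125

P(Y=d) = 0.05 + 0.01 + 0.05 + 0.03 + 0.02 = 0.16; P(X=c | Y=d) = 0.05/0.16 = 0.31250.
P(Y=b) = 0.07 + 0.01 + 0.02 + 0.09 + 0.01 = 0.20; P(X=c | Y=b) = 0.02/0.20 = 0.10000.
Difference = 0.2125.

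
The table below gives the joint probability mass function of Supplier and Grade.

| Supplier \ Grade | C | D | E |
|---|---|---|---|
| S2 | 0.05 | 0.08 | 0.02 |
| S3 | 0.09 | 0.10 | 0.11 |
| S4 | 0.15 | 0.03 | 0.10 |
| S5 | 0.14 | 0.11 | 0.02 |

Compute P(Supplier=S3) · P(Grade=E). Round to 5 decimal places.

0.07500

P(Supplier=S3) = 0.09 + 0.10 + 0.11 = 0.30.
P(Grade=E) = 0.02 + 0.11 + 0.10 + 0.02 = 0.25.
Product: 0.30 × 0.25 = 0.07500.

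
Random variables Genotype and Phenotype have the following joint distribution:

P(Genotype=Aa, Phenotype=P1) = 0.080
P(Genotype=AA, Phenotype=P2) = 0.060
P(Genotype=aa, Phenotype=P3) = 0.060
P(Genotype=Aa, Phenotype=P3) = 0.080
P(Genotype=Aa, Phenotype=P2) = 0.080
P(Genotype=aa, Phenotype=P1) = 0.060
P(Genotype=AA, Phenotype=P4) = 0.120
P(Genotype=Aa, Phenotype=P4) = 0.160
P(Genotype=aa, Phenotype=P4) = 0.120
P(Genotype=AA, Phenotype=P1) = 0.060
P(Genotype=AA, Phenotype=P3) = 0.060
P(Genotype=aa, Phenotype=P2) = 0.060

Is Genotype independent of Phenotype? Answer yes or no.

Every cell satisfies P(Genotype,Phenotype) = P(Genotype)·P(Phenotype). For instance P(Genotype=aa) = 0.300, P(Phenotype=P1) = 0.200, and 0.300×0.200 = 0.060 matches the joint entry. So Genotype and Phenotype are independent.

yes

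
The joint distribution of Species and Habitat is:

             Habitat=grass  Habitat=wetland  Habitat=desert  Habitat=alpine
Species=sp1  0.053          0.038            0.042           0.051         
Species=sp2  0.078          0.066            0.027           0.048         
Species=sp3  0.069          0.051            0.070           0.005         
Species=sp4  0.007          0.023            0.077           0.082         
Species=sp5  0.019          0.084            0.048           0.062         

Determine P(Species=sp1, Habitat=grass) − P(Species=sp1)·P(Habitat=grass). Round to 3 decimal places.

P(Species=sp1) = 0.053 + 0.038 + 0.042 + 0.051 = 0.184.
P(Habitat=grass) = 0.053 + 0.078 + 0.069 + 0.007 + 0.019 = 0.226.
P(Species=sp1, Habitat=grass) − P(Species=sp1)P(Habitat=grass) = 0.053 − 0.184×0.226 = 0.011.

0.011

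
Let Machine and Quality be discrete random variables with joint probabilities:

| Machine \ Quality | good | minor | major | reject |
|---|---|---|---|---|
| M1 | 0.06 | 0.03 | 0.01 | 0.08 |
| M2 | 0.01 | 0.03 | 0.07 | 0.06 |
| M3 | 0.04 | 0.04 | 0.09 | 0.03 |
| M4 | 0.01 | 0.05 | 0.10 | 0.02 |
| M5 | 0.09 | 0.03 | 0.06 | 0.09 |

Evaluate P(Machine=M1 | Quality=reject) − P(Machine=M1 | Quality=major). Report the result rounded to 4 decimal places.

0.2554

P(Quality=reject) = 0.08 + 0.06 + 0.03 + 0.02 + 0.09 = 0.28; P(Machine=M1 | Quality=reject) = 0.08/0.28 = 0.28571.
P(Quality=major) = 0.01 + 0.07 + 0.09 + 0.10 + 0.06 = 0.33; P(Machine=M1 | Quality=major) = 0.01/0.33 = 0.03030.
Difference = 0.2554.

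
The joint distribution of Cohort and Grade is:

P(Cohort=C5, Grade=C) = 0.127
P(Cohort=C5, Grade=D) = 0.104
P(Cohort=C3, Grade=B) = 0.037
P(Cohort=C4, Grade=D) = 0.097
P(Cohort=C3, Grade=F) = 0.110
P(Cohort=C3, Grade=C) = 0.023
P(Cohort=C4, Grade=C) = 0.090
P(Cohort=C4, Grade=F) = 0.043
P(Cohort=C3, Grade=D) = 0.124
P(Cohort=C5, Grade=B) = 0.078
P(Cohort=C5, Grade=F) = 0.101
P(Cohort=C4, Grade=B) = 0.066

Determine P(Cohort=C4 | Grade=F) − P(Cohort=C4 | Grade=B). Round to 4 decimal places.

P(Grade=F) = 0.110 + 0.043 + 0.101 = 0.254; P(Cohort=C4 | Grade=F) = 0.043/0.254 = 0.16929.
P(Grade=B) = 0.037 + 0.066 + 0.078 = 0.181; P(Cohort=C4 | Grade=B) = 0.066/0.181 = 0.36464.
Difference = -0.1953.

-0.1953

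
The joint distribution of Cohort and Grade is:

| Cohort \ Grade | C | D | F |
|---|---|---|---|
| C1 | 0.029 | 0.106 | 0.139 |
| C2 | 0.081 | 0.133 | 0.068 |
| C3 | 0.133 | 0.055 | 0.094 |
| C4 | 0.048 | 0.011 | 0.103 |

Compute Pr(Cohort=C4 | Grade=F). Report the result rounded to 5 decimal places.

0.25495

P(Grade=F) = 0.139 + 0.068 + 0.094 + 0.103 = 0.404.
P(Cohort=C4 | Grade=F) = 0.103/0.404 = 0.25495.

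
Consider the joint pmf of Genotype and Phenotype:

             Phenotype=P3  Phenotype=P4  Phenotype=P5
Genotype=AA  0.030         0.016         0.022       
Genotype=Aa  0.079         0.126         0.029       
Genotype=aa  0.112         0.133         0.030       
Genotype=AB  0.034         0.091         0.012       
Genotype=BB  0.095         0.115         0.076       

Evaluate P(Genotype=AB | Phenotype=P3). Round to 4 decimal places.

P(Phenotype=P3) = 0.030 + 0.079 + 0.112 + 0.034 + 0.095 = 0.350.
P(Genotype=AB | Phenotype=P3) = 0.034/0.350 = 0.0971.

0.0971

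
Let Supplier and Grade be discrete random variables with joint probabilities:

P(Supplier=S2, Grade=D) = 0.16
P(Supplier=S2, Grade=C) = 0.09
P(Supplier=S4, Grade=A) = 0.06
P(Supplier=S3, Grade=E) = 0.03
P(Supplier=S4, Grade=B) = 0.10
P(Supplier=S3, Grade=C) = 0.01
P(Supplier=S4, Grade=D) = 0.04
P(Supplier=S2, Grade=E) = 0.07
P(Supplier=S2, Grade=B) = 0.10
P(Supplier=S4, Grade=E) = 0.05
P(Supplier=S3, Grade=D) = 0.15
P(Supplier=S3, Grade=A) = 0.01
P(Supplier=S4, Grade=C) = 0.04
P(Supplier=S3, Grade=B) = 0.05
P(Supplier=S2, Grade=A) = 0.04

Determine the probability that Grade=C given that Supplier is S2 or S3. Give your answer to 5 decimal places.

P(Supplier=S2) = 0.04 + 0.10 + 0.09 + 0.16 + 0.07 = 0.46.
P(Supplier=S3) = 0.01 + 0.05 + 0.01 + 0.15 + 0.03 = 0.25.
P(Supplier ∈ {S2, S3}) = 0.46 + 0.25 = 0.71; P(Grade=C, Supplier ∈ {S2, S3}) = 0.09 + 0.01 = 0.10.
P(Grade=C | Supplier ∈ {S2, S3}) = 0.10/0.71 = 0.14085.

0.14085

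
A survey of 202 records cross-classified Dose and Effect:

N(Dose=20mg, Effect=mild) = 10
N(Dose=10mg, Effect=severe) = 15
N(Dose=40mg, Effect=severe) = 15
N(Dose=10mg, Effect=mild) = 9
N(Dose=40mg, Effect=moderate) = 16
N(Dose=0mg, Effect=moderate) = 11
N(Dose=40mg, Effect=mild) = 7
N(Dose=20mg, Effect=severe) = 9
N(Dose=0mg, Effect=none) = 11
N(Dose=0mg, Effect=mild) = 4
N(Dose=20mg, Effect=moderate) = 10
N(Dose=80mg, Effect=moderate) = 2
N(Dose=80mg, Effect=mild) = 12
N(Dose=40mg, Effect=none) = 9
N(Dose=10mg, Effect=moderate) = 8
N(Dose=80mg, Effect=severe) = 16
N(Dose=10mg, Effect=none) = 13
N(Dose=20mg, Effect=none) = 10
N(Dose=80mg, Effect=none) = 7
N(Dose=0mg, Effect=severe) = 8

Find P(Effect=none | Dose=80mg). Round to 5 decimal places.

Total with Dose=80mg: 7 + 12 + 2 + 16 = 37.
P(Effect=none | Dose=80mg) = 7/37 = 0.18919.

0.18919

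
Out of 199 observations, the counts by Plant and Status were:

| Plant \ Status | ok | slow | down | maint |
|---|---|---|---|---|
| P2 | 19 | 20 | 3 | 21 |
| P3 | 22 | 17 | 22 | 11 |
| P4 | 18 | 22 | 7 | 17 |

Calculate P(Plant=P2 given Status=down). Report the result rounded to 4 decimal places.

Total with Status=down: 3 + 22 + 7 = 32.
P(Plant=P2 | Status=down) = 3/32 = 0.0938.

0.0938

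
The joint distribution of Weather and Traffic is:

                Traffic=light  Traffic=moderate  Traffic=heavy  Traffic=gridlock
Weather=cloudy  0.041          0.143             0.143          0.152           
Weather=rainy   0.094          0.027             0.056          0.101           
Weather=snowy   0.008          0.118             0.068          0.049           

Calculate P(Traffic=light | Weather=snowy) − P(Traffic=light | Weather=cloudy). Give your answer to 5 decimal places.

P(Weather=snowy) = 0.008 + 0.118 + 0.068 + 0.049 = 0.243; P(Traffic=light | Weather=snowy) = 0.008/0.243 = 0.032922.
P(Weather=cloudy) = 0.041 + 0.143 + 0.143 + 0.152 = 0.479; P(Traffic=light | Weather=cloudy) = 0.041/0.479 = 0.085595.
Difference = -0.05267.

-0.05267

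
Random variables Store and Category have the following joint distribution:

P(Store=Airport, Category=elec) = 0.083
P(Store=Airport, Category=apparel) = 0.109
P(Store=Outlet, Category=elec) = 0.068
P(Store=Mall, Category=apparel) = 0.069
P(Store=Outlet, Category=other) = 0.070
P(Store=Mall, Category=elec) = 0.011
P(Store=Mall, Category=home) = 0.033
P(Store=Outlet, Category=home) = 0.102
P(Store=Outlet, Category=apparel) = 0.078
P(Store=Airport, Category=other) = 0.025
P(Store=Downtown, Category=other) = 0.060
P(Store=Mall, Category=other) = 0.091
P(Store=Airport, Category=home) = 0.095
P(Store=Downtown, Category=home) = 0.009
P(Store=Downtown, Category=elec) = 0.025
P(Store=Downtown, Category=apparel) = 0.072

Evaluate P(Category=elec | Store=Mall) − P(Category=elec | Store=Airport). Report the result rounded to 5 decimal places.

P(Store=Mall) = 0.069 + 0.011 + 0.033 + 0.091 = 0.204; P(Category=elec | Store=Mall) = 0.011/0.204 = 0.053922.
P(Store=Airport) = 0.109 + 0.083 + 0.095 + 0.025 = 0.312; P(Category=elec | Store=Airport) = 0.083/0.312 = 0.266026.
Difference = -0.21210.

-0.21210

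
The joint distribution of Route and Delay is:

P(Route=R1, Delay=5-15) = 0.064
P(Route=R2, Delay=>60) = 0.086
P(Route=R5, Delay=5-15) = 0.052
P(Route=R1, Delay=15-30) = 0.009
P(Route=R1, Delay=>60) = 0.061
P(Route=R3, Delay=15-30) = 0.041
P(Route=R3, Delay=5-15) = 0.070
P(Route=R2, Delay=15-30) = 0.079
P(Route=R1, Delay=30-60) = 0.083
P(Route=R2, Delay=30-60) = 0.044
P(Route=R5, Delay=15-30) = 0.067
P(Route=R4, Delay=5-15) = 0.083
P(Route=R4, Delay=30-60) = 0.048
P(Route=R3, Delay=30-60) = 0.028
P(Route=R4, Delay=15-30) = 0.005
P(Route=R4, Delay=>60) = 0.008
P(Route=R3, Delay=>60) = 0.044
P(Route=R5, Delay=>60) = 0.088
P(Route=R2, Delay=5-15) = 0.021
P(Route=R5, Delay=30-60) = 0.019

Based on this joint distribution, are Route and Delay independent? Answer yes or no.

no

P(Route=R2) = 0.230 and P(Delay=5-15) = 0.290, so their product is 0.06670, but P(Route=R2, Delay=5-15) = 0.021. Since these differ, Route and Delay are not independent.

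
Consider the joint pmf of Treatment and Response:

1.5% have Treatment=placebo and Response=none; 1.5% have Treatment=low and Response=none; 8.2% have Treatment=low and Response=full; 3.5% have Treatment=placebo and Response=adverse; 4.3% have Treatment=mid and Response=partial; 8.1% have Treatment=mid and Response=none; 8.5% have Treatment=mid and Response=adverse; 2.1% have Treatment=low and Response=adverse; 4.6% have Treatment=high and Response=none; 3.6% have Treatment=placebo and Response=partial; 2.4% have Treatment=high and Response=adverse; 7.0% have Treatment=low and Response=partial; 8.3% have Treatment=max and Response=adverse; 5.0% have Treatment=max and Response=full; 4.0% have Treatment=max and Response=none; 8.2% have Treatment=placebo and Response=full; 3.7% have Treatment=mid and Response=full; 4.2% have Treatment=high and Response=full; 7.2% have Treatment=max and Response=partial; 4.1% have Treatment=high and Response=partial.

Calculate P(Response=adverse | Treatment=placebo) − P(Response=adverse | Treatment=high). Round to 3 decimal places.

0.051

P(Treatment=placebo) = 0.015 + 0.036 + 0.082 + 0.035 = 0.168; P(Response=adverse | Treatment=placebo) = 0.035/0.168 = 0.2083.
P(Treatment=high) = 0.046 + 0.041 + 0.042 + 0.024 = 0.153; P(Response=adverse | Treatment=high) = 0.024/0.153 = 0.1569.
Difference = 0.051.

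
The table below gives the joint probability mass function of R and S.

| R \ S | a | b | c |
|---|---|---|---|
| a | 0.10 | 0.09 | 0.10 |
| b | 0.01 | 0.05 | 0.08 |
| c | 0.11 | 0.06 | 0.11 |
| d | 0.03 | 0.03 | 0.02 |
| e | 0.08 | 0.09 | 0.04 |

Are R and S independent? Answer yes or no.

P(R=b) = 0.14 and P(S=a) = 0.33, so their product is 0.0462, but P(R=b, S=a) = 0.01. Since these differ, R and S are not independent.

no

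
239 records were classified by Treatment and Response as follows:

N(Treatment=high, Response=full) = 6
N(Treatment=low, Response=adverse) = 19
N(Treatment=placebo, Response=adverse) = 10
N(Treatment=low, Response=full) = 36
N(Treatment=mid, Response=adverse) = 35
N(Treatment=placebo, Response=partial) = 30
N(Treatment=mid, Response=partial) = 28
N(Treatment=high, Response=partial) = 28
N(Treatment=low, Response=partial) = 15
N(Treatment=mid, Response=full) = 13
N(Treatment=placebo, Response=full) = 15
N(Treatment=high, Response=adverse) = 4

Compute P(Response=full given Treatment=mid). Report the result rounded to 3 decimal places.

Total with Treatment=mid: 28 + 13 + 35 = 76.
P(Response=full | Treatment=mid) = 13/76 = 0.171.

0.171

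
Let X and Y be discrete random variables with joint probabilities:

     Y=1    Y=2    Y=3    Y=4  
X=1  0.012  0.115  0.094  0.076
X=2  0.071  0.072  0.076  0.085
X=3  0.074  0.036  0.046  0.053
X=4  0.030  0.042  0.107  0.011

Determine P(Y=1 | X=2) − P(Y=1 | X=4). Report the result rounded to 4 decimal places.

P(X=2) = 0.071 + 0.072 + 0.076 + 0.085 = 0.304; P(Y=1 | X=2) = 0.071/0.304 = 0.23355.
P(X=4) = 0.030 + 0.042 + 0.107 + 0.011 = 0.190; P(Y=1 | X=4) = 0.030/0.190 = 0.15789.
Difference = 0.0757.

0.0757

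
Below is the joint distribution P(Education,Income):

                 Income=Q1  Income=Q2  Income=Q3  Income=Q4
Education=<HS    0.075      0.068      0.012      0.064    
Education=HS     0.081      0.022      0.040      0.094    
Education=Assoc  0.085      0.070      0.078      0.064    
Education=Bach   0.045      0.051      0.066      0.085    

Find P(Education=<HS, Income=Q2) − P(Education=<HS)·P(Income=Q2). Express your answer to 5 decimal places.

P(Education=<HS) = 0.075 + 0.068 + 0.012 + 0.064 = 0.219.
P(Income=Q2) = 0.068 + 0.022 + 0.070 + 0.051 = 0.211.
P(Education=<HS, Income=Q2) − P(Education=<HS)P(Income=Q2) = 0.068 − 0.219×0.211 = 0.02179.

0.02179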